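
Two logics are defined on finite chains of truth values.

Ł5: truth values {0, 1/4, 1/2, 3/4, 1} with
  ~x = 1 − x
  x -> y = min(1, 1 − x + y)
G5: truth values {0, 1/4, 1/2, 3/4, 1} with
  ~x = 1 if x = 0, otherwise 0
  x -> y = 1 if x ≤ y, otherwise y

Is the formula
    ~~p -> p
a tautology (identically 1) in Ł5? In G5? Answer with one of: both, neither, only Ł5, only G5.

In Ł5: every assignment gives 1 — tautology.
In G5: at p = 1/4 the value is 1/4 — not a tautology.

only Ł5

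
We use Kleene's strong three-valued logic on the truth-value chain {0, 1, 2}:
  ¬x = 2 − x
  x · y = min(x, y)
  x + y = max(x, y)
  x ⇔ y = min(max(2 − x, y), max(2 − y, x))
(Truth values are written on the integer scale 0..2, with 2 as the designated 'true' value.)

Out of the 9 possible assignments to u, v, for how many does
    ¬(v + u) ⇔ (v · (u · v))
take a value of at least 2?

u = 0, v = 0 ↦ 0  <
u = 0, v = 1 ↦ 1  <
u = 0, v = 2 ↦ 2  ≥
u = 1, v = 0 ↦ 1  <
u = 1, v = 1 ↦ 1  <
u = 1, v = 2 ↦ 1  <
u = 2, v = 0 ↦ 2  ≥
u = 2, v = 1 ↦ 1  <
u = 2, v = 2 ↦ 0  <
So 2 of the 9 assignments meet the threshold.

2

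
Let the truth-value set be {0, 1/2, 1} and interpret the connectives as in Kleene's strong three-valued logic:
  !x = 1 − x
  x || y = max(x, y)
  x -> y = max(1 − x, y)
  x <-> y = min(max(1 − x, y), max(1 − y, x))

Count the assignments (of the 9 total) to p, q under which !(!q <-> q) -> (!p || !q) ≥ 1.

p = 0, q = 0 ↦ 1  ≥
p = 0, q = 1/2 ↦ 1  ≥
p = 0, q = 1 ↦ 1  ≥
p = 1/2, q = 0 ↦ 1  ≥
p = 1/2, q = 1/2 ↦ 1/2  <
p = 1/2, q = 1 ↦ 1/2  <
p = 1, q = 0 ↦ 1  ≥
p = 1, q = 1/2 ↦ 1/2  <
p = 1, q = 1 ↦ 0  <
So 5 of the 9 assignments meet the threshold.

5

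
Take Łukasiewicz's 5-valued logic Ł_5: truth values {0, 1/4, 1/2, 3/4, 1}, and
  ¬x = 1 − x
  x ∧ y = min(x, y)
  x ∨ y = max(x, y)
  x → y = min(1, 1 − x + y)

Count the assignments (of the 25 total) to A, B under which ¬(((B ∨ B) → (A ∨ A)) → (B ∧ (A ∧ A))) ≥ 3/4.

value 1: 5 assignments (counts)
value 3/4: 5 assignments (counts)
value 1/2: 5 assignments
value 1/4: 5 assignments
value 0: 5 assignments
So 10 of the 25 assignments meet the threshold.

10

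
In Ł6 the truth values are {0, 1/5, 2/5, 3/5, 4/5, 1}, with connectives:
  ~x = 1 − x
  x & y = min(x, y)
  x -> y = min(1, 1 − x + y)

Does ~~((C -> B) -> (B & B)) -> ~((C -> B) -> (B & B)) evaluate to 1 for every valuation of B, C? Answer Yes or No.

Counterexample: take B = 0, C = 3/5.
C -> B = 3/5 -> 0 = 2/5
B & B = 0 & 0 = 0
(C -> B) -> (B & B) = 2/5 -> 0 = 3/5
~((C -> B) -> (B & B)) = ~3/5 = 2/5
~~((C -> B) -> (B & B)) = ~2/5 = 3/5
~((C -> B) -> (B & B)) = ~3/5 = 2/5
~~((C -> B) -> (B & B)) -> ~((C -> B) -> (B & B)) = 3/5 -> 2/5 = 4/5
This gives 4/5 ≠ 1.

No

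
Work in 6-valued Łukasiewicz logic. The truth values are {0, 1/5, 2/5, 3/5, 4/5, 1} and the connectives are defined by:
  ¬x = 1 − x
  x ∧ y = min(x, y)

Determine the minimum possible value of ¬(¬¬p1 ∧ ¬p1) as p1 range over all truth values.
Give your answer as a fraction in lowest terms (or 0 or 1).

3/5

Take p1 = 2/5:
¬p1 = ¬2/5 = 3/5
¬¬p1 = ¬3/5 = 2/5
¬p1 = ¬2/5 = 3/5
¬¬p1 ∧ ¬p1 = 2/5 ∧ 3/5 = 2/5
¬(¬¬p1 ∧ ¬p1) = ¬2/5 = 3/5
No assignment yields a value below 3/5, so this is the minimum.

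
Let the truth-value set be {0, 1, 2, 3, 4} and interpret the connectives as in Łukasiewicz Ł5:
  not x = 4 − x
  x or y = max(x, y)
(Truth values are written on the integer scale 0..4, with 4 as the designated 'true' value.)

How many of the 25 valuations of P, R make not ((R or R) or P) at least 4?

value 4: 1 assignment (counts)
value 3: 3 assignments
value 2: 5 assignments
value 1: 7 assignments
value 0: 9 assignments
So 1 of the 25 assignments meets the threshold.

1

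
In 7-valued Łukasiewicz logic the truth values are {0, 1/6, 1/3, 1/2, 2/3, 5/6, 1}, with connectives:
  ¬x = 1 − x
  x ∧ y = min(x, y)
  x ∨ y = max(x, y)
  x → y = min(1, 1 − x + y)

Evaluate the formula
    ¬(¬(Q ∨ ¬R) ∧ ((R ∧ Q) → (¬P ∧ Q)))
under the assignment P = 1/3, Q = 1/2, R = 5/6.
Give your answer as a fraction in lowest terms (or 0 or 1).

1/2

¬R = ¬5/6 = 1/6
Q ∨ ¬R = 1/2 ∨ 1/6 = 1/2
¬(Q ∨ ¬R) = ¬1/2 = 1/2
R ∧ Q = 5/6 ∧ 1/2 = 1/2
¬P = ¬1/3 = 2/3
¬P ∧ Q = 2/3 ∧ 1/2 = 1/2
(R ∧ Q) → (¬P ∧ Q) = 1/2 → 1/2 = 1
¬(Q ∨ ¬R) ∧ ((R ∧ Q) → (¬P ∧ Q)) = 1/2 ∧ 1 = 1/2
¬(¬(Q ∨ ¬R) ∧ ((R ∧ Q) → (¬P ∧ Q))) = ¬1/2 = 1/2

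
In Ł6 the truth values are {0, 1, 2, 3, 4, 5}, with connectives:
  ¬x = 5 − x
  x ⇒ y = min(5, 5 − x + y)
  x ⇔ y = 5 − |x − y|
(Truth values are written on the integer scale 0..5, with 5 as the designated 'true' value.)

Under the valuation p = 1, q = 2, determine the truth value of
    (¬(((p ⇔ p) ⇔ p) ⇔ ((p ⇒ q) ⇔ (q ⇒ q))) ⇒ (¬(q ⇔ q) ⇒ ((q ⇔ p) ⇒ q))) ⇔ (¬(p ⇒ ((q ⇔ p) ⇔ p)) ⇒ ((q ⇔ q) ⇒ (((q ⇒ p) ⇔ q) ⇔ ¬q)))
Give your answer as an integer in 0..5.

5

p ⇔ p = 1 ⇔ 1 = 5
(p ⇔ p) ⇔ p = 5 ⇔ 1 = 1
p ⇒ q = 1 ⇒ 2 = 5
q ⇒ q = 2 ⇒ 2 = 5
(p ⇒ q) ⇔ (q ⇒ q) = 5 ⇔ 5 = 5
((p ⇔ p) ⇔ p) ⇔ ((p ⇒ q) ⇔ (q ⇒ q)) = 1 ⇔ 5 = 1
¬(((p ⇔ p) ⇔ p) ⇔ ((p ⇒ q) ⇔ (q ⇒ q))) = ¬1 = 4
q ⇔ q = 2 ⇔ 2 = 5
¬(q ⇔ q) = ¬5 = 0
q ⇔ p = 2 ⇔ 1 = 4
(q ⇔ p) ⇒ q = 4 ⇒ 2 = 3
¬(q ⇔ q) ⇒ ((q ⇔ p) ⇒ q) = 0 ⇒ 3 = 5
¬(((p ⇔ p) ⇔ p) ⇔ ((p ⇒ q) ⇔ (q ⇒ q))) ⇒ (¬(q ⇔ q) ⇒ ((q ⇔ p) ⇒ q)) = 4 ⇒ 5 = 5
q ⇔ p = 2 ⇔ 1 = 4
(q ⇔ p) ⇔ p = 4 ⇔ 1 = 2
p ⇒ ((q ⇔ p) ⇔ p) = 1 ⇒ 2 = 5
¬(p ⇒ ((q ⇔ p) ⇔ p)) = ¬5 = 0
q ⇔ q = 2 ⇔ 2 = 5
q ⇒ p = 2 ⇒ 1 = 4
(q ⇒ p) ⇔ q = 4 ⇔ 2 = 3
¬q = ¬2 = 3
((q ⇒ p) ⇔ q) ⇔ ¬q = 3 ⇔ 3 = 5
(q ⇔ q) ⇒ (((q ⇒ p) ⇔ q) ⇔ ¬q) = 5 ⇒ 5 = 5
¬(p ⇒ ((q ⇔ p) ⇔ p)) ⇒ ((q ⇔ q) ⇒ (((q ⇒ p) ⇔ q) ⇔ ¬q)) = 0 ⇒ 5 = 5
(¬(((p ⇔ p) ⇔ p) ⇔ ((p ⇒ q) ⇔ (q ⇒ q))) ⇒ (¬(q ⇔ q) ⇒ ((q ⇔ p) ⇒ q))) ⇔ (¬(p ⇒ ((q ⇔ p) ⇔ p)) ⇒ ((q ⇔ q) ⇒ (((q ⇒ p) ⇔ q) ⇔ ¬q))) = 5 ⇔ 5 = 5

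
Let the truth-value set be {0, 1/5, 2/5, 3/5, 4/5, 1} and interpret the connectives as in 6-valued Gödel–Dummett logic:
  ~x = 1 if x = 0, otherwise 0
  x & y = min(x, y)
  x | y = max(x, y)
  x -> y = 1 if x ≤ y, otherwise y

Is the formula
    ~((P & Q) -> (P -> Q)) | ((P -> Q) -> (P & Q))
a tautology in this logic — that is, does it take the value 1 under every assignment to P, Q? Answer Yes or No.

No

Counterexample: take P = 0, Q = 0.
P & Q = 0 & 0 = 0
P -> Q = 0 -> 0 = 1
(P & Q) -> (P -> Q) = 0 -> 1 = 1
~((P & Q) -> (P -> Q)) = ~1 = 0
(P -> Q) -> (P & Q) = 1 -> 0 = 0
~((P & Q) -> (P -> Q)) | ((P -> Q) -> (P & Q)) = 0 | 0 = 0
This gives 0 ≠ 1.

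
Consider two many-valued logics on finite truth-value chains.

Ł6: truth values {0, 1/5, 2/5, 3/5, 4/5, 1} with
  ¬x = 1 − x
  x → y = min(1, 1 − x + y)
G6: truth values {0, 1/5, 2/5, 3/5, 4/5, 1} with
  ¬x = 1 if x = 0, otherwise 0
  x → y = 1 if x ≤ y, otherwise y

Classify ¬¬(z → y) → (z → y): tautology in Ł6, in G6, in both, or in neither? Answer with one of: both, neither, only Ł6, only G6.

only Ł6

In Ł6: every assignment gives 1 — tautology.
In G6: at y = 1/5, z = 2/5 the value is 1/5 — not a tautology.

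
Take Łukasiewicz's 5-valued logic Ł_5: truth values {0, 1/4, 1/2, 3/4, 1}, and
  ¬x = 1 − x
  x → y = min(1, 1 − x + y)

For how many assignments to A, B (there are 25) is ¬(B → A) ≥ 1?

1

value 1: 1 assignment (counts)
value 3/4: 2 assignments
value 1/2: 3 assignments
value 1/4: 4 assignments
value 0: 15 assignments
So 1 of the 25 assignments meets the threshold.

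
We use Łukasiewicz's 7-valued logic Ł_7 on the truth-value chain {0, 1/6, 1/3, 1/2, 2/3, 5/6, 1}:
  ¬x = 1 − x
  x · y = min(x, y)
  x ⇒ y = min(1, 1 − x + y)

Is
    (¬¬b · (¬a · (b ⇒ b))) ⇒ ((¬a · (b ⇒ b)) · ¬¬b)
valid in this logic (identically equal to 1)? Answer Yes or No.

Yes

At a = 2/3, b = 1/2, for instance:
¬b = ¬1/2 = 1/2
¬¬b = ¬1/2 = 1/2
¬a = ¬2/3 = 1/3
b ⇒ b = 1/2 ⇒ 1/2 = 1
¬a · (b ⇒ b) = 1/3 · 1 = 1/3
¬¬b · (¬a · (b ⇒ b)) = 1/2 · 1/3 = 1/3
(¬a · (b ⇒ b)) · ¬¬b = 1/3 · 1/2 = 1/3
(¬¬b · (¬a · (b ⇒ b))) ⇒ ((¬a · (b ⇒ b)) · ¬¬b) = 1/3 ⇒ 1/3 = 1
and checking the remaining 48 assignments likewise gives ≥ 1 in every case.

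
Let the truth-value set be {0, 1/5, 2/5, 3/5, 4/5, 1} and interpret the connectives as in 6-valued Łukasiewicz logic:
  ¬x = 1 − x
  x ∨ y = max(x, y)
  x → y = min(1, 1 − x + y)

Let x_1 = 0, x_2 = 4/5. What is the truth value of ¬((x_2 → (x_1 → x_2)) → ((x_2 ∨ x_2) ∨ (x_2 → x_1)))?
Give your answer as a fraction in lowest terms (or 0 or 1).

x_1 → x_2 = 0 → 4/5 = 1
x_2 → (x_1 → x_2) = 4/5 → 1 = 1
x_2 ∨ x_2 = 4/5 ∨ 4/5 = 4/5
x_2 → x_1 = 4/5 → 0 = 1/5
(x_2 ∨ x_2) ∨ (x_2 → x_1) = 4/5 ∨ 1/5 = 4/5
(x_2 → (x_1 → x_2)) → ((x_2 ∨ x_2) ∨ (x_2 → x_1)) = 1 → 4/5 = 4/5
¬((x_2 → (x_1 → x_2)) → ((x_2 ∨ x_2) ∨ (x_2 → x_1))) = ¬4/5 = 1/5

1/5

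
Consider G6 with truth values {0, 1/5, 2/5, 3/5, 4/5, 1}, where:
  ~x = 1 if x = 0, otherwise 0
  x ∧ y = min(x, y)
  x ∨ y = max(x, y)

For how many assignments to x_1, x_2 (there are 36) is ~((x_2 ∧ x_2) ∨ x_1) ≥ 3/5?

1

value 1: 1 assignment (counts)
value 0: 35 assignments
So 1 of the 36 assignments meets the threshold.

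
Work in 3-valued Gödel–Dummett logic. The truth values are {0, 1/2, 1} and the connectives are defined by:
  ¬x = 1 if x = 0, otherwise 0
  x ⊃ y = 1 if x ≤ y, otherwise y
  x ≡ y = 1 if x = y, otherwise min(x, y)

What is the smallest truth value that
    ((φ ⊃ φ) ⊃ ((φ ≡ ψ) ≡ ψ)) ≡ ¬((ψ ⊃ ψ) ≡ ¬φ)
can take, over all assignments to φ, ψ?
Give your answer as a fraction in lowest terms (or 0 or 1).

Take φ = 1/2, ψ = 1/2:
φ ⊃ φ = 1/2 ⊃ 1/2 = 1
φ ≡ ψ = 1/2 ≡ 1/2 = 1
(φ ≡ ψ) ≡ ψ = 1 ≡ 1/2 = 1/2
(φ ⊃ φ) ⊃ ((φ ≡ ψ) ≡ ψ) = 1 ⊃ 1/2 = 1/2
ψ ⊃ ψ = 1/2 ⊃ 1/2 = 1
¬φ = ¬1/2 = 0
(ψ ⊃ ψ) ≡ ¬φ = 1 ≡ 0 = 0
¬((ψ ⊃ ψ) ≡ ¬φ) = ¬0 = 1
((φ ⊃ φ) ⊃ ((φ ≡ ψ) ≡ ψ)) ≡ ¬((ψ ⊃ ψ) ≡ ¬φ) = 1/2 ≡ 1 = 1/2
No assignment yields a value below 1/2, so this is the minimum.

1/2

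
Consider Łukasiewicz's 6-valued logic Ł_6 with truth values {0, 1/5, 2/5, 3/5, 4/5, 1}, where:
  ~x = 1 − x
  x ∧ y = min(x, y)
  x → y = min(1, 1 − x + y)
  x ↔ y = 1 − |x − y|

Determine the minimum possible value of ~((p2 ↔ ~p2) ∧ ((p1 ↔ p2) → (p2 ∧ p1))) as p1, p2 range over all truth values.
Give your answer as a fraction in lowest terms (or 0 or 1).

Take p1 = 4/5, p2 = 2/5:
~p2 = ~2/5 = 3/5
p2 ↔ ~p2 = 2/5 ↔ 3/5 = 4/5
p1 ↔ p2 = 4/5 ↔ 2/5 = 3/5
p2 ∧ p1 = 2/5 ∧ 4/5 = 2/5
(p1 ↔ p2) → (p2 ∧ p1) = 3/5 → 2/5 = 4/5
(p2 ↔ ~p2) ∧ ((p1 ↔ p2) → (p2 ∧ p1)) = 4/5 ∧ 4/5 = 4/5
~((p2 ↔ ~p2) ∧ ((p1 ↔ p2) → (p2 ∧ p1))) = ~4/5 = 1/5
No assignment yields a value below 1/5, so this is the minimum.

1/5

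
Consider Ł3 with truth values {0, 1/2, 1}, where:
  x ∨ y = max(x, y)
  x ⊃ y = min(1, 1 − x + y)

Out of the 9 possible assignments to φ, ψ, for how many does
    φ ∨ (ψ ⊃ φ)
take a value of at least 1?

6

φ = 0, ψ = 0 ↦ 1  ≥
φ = 0, ψ = 1/2 ↦ 1/2  <
φ = 0, ψ = 1 ↦ 0  <
φ = 1/2, ψ = 0 ↦ 1  ≥
φ = 1/2, ψ = 1/2 ↦ 1  ≥
φ = 1/2, ψ = 1 ↦ 1/2  <
φ = 1, ψ = 0 ↦ 1  ≥
φ = 1, ψ = 1/2 ↦ 1  ≥
φ = 1, ψ = 1 ↦ 1  ≥
So 6 of the 9 assignments meet the threshold.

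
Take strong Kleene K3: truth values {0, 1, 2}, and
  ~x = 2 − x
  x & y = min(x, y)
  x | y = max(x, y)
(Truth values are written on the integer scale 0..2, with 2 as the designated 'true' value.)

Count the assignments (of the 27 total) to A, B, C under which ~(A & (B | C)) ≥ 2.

value 2: 11 assignments (counts)
value 1: 11 assignments
value 0: 5 assignments
So 11 of the 27 assignments meet the threshold.

11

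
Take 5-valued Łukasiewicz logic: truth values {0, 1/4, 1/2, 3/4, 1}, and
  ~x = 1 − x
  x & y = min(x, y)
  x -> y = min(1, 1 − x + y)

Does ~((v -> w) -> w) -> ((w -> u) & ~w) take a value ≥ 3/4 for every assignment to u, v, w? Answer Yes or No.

Yes

At u = 1/4, v = 1/2, w = 3/4, for instance:
v -> w = 1/2 -> 3/4 = 1
(v -> w) -> w = 1 -> 3/4 = 3/4
~((v -> w) -> w) = ~3/4 = 1/4
w -> u = 3/4 -> 1/4 = 1/2
~w = ~3/4 = 1/4
(w -> u) & ~w = 1/2 & 1/4 = 1/4
~((v -> w) -> w) -> ((w -> u) & ~w) = 1/4 -> 1/4 = 1
and checking the remaining 124 assignments likewise gives ≥ 3/4 in every case.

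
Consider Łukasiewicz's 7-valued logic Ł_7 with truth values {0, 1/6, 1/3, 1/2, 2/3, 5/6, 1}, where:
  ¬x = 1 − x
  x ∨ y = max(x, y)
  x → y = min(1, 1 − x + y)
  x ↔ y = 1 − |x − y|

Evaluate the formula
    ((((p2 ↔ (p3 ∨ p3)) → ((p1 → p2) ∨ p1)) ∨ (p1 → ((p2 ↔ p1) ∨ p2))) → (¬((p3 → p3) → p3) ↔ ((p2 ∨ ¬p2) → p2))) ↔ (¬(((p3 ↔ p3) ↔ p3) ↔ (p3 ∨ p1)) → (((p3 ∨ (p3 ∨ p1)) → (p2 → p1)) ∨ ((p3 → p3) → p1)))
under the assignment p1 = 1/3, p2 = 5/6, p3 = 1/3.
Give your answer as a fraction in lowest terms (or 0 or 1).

p3 ∨ p3 = 1/3 ∨ 1/3 = 1/3
p2 ↔ (p3 ∨ p3) = 5/6 ↔ 1/3 = 1/2
p1 → p2 = 1/3 → 5/6 = 1
(p1 → p2) ∨ p1 = 1 ∨ 1/3 = 1
(p2 ↔ (p3 ∨ p3)) → ((p1 → p2) ∨ p1) = 1/2 → 1 = 1
p2 ↔ p1 = 5/6 ↔ 1/3 = 1/2
(p2 ↔ p1) ∨ p2 = 1/2 ∨ 5/6 = 5/6
p1 → ((p2 ↔ p1) ∨ p2) = 1/3 → 5/6 = 1
((p2 ↔ (p3 ∨ p3)) → ((p1 → p2) ∨ p1)) ∨ (p1 → ((p2 ↔ p1) ∨ p2)) = 1 ∨ 1 = 1
p3 → p3 = 1/3 → 1/3 = 1
(p3 → p3) → p3 = 1 → 1/3 = 1/3
¬((p3 → p3) → p3) = ¬1/3 = 2/3
¬p2 = ¬5/6 = 1/6
p2 ∨ ¬p2 = 5/6 ∨ 1/6 = 5/6
(p2 ∨ ¬p2) → p2 = 5/6 → 5/6 = 1
¬((p3 → p3) → p3) ↔ ((p2 ∨ ¬p2) → p2) = 2/3 ↔ 1 = 2/3
(((p2 ↔ (p3 ∨ p3)) → ((p1 → p2) ∨ p1)) ∨ (p1 → ((p2 ↔ p1) ∨ p2))) → (¬((p3 → p3) → p3) ↔ ((p2 ∨ ¬p2) → p2)) = 1 → 2/3 = 2/3
p3 ↔ p3 = 1/3 ↔ 1/3 = 1
(p3 ↔ p3) ↔ p3 = 1 ↔ 1/3 = 1/3
p3 ∨ p1 = 1/3 ∨ 1/3 = 1/3
((p3 ↔ p3) ↔ p3) ↔ (p3 ∨ p1) = 1/3 ↔ 1/3 = 1
¬(((p3 ↔ p3) ↔ p3) ↔ (p3 ∨ p1)) = ¬1 = 0
p3 ∨ p1 = 1/3 ∨ 1/3 = 1/3
p3 ∨ (p3 ∨ p1) = 1/3 ∨ 1/3 = 1/3
p2 → p1 = 5/6 → 1/3 = 1/2
(p3 ∨ (p3 ∨ p1)) → (p2 → p1) = 1/3 → 1/2 = 1
p3 → p3 = 1/3 → 1/3 = 1
(p3 → p3) → p1 = 1 → 1/3 = 1/3
((p3 ∨ (p3 ∨ p1)) → (p2 → p1)) ∨ ((p3 → p3) → p1) = 1 ∨ 1/3 = 1
¬(((p3 ↔ p3) ↔ p3) ↔ (p3 ∨ p1)) → (((p3 ∨ (p3 ∨ p1)) → (p2 → p1)) ∨ ((p3 → p3) → p1)) = 0 → 1 = 1
((((p2 ↔ (p3 ∨ p3)) → ((p1 → p2) ∨ p1)) ∨ (p1 → ((p2 ↔ p1) ∨ p2))) → (¬((p3 → p3) → p3) ↔ ((p2 ∨ ¬p2) → p2))) ↔ (¬(((p3 ↔ p3) ↔ p3) ↔ (p3 ∨ p1)) → (((p3 ∨ (p3 ∨ p1)) → (p2 → p1)) ∨ ((p3 → p3) → p1))) = 2/3 ↔ 1 = 2/3

2/3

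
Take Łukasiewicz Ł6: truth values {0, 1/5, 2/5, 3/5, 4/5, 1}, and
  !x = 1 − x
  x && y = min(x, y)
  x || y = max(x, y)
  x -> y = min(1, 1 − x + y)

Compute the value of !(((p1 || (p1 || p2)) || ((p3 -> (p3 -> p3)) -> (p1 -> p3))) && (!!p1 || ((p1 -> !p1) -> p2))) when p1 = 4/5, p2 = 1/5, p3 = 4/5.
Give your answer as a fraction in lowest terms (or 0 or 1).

p1 || p2 = 4/5 || 1/5 = 4/5
p1 || (p1 || p2) = 4/5 || 4/5 = 4/5
p3 -> p3 = 4/5 -> 4/5 = 1
p3 -> (p3 -> p3) = 4/5 -> 1 = 1
p1 -> p3 = 4/5 -> 4/5 = 1
(p3 -> (p3 -> p3)) -> (p1 -> p3) = 1 -> 1 = 1
(p1 || (p1 || p2)) || ((p3 -> (p3 -> p3)) -> (p1 -> p3)) = 4/5 || 1 = 1
!p1 = !4/5 = 1/5
!!p1 = !1/5 = 4/5
!p1 = !4/5 = 1/5
p1 -> !p1 = 4/5 -> 1/5 = 2/5
(p1 -> !p1) -> p2 = 2/5 -> 1/5 = 4/5
!!p1 || ((p1 -> !p1) -> p2) = 4/5 || 4/5 = 4/5
((p1 || (p1 || p2)) || ((p3 -> (p3 -> p3)) -> (p1 -> p3))) && (!!p1 || ((p1 -> !p1) -> p2)) = 1 && 4/5 = 4/5
!(((p1 || (p1 || p2)) || ((p3 -> (p3 -> p3)) -> (p1 -> p3))) && (!!p1 || ((p1 -> !p1) -> p2))) = !4/5 = 1/5

1/5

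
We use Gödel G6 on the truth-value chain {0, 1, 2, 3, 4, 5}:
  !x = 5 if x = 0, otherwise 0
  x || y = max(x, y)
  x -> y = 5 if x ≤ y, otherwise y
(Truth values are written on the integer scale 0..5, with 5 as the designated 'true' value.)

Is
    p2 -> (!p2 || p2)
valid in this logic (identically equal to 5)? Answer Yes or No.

Yes

p2 = 0 ↦ 5
p2 = 1 ↦ 5
p2 = 2 ↦ 5
p2 = 3 ↦ 5
p2 = 4 ↦ 5
p2 = 5 ↦ 5
Every assignment gives a value ≥ 5.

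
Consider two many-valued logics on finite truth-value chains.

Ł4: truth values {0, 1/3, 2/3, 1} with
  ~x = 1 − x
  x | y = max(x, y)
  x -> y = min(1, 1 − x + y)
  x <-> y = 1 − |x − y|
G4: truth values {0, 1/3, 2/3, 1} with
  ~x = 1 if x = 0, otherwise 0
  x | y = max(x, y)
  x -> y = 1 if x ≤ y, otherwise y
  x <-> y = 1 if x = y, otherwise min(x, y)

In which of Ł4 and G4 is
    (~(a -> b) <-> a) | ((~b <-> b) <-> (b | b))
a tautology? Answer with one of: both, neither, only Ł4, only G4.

In Ł4: at a = 1/3, b = 1/3 the value is 2/3 — not a tautology.
In G4: at a = 1/3, b = 1/3 the value is 0 — not a tautology.

neither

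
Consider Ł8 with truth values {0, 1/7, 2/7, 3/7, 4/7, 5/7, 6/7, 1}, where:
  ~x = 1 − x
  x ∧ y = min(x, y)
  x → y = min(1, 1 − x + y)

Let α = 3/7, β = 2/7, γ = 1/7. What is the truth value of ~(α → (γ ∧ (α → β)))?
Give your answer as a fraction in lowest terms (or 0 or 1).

2/7

α → β = 3/7 → 2/7 = 6/7
γ ∧ (α → β) = 1/7 ∧ 6/7 = 1/7
α → (γ ∧ (α → β)) = 3/7 → 1/7 = 5/7
~(α → (γ ∧ (α → β))) = ~5/7 = 2/7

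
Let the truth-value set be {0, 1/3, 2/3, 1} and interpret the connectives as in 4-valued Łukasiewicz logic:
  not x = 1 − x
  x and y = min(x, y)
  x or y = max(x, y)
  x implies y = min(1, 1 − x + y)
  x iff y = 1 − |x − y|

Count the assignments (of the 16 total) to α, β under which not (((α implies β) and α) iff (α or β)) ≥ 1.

α = 0, β = 0 ↦ 0  <
α = 0, β = 1/3 ↦ 1/3  <
α = 0, β = 2/3 ↦ 2/3  <
α = 0, β = 1 ↦ 1  ≥
α = 1/3, β = 0 ↦ 0  <
α = 1/3, β = 1/3 ↦ 0  <
α = 1/3, β = 2/3 ↦ 1/3  <
α = 1/3, β = 1 ↦ 2/3  <
α = 2/3, β = 0 ↦ 1/3  <
α = 2/3, β = 1/3 ↦ 0  <
α = 2/3, β = 2/3 ↦ 0  <
α = 2/3, β = 1 ↦ 1/3  <
α = 1, β = 0 ↦ 1  ≥
α = 1, β = 1/3 ↦ 2/3  <
α = 1, β = 2/3 ↦ 1/3  <
α = 1, β = 1 ↦ 0  <
So 2 of the 16 assignments meet the threshold.

2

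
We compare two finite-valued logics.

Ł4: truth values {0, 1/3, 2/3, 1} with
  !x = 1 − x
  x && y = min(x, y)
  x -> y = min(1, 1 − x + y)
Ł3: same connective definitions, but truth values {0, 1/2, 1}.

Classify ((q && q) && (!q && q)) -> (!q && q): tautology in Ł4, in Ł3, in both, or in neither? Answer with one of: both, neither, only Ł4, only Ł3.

both

In Ł4: every assignment gives 1 — tautology.
In Ł3: every assignment gives 1 — tautology.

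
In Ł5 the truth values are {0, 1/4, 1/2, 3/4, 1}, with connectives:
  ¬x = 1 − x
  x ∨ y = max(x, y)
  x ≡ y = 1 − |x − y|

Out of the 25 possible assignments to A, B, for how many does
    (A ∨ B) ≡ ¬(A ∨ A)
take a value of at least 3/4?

9

value 1: 5 assignments (counts)
value 3/4: 4 assignments (counts)
value 1/2: 8 assignments
value 1/4: 2 assignments
value 0: 6 assignments
So 9 of the 25 assignments meet the threshold.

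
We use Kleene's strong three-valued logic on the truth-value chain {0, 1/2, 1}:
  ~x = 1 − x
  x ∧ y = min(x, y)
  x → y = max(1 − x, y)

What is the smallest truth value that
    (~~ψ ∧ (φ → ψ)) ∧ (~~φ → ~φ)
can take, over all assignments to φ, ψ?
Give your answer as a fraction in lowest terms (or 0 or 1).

0

Take φ = 0, ψ = 0:
~ψ = ~0 = 1
~~ψ = ~1 = 0
φ → ψ = 0 → 0 = 1
~~ψ ∧ (φ → ψ) = 0 ∧ 1 = 0
~φ = ~0 = 1
~~φ = ~1 = 0
~φ = ~0 = 1
~~φ → ~φ = 0 → 1 = 1
(~~ψ ∧ (φ → ψ)) ∧ (~~φ → ~φ) = 0 ∧ 1 = 0
No assignment yields a value below 0, so this is the minimum.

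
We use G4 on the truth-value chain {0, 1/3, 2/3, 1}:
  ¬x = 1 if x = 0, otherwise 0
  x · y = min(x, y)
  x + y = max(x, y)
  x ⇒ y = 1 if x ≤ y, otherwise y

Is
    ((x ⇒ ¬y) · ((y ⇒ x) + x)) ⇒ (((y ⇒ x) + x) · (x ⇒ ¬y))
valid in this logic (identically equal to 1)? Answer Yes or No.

Yes

x = 0, y = 0 ↦ 1
x = 0, y = 1/3 ↦ 1
x = 0, y = 2/3 ↦ 1
x = 0, y = 1 ↦ 1
x = 1/3, y = 0 ↦ 1
x = 1/3, y = 1/3 ↦ 1
x = 1/3, y = 2/3 ↦ 1
x = 1/3, y = 1 ↦ 1
x = 2/3, y = 0 ↦ 1
x = 2/3, y = 1/3 ↦ 1
x = 2/3, y = 2/3 ↦ 1
x = 2/3, y = 1 ↦ 1
x = 1, y = 0 ↦ 1
x = 1, y = 1/3 ↦ 1
x = 1, y = 2/3 ↦ 1
x = 1, y = 1 ↦ 1
Every assignment gives a value ≥ 1.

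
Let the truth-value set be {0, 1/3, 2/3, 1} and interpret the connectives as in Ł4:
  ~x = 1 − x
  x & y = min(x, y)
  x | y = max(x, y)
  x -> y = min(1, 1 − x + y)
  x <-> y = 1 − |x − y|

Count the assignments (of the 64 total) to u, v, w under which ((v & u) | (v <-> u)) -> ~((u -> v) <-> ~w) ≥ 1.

33

value 1: 33 assignments (counts)
value 2/3: 17 assignments
value 1/3: 10 assignments
value 0: 4 assignments
So 33 of the 64 assignments meet the threshold.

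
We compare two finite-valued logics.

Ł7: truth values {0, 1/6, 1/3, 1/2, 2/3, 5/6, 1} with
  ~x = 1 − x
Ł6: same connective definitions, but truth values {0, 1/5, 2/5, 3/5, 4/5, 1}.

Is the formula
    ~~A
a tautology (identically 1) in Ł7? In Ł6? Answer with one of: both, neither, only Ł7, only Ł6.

In Ł7: at A = 0 the value is 0 — not a tautology.
In Ł6: at A = 0 the value is 0 — not a tautology.

neither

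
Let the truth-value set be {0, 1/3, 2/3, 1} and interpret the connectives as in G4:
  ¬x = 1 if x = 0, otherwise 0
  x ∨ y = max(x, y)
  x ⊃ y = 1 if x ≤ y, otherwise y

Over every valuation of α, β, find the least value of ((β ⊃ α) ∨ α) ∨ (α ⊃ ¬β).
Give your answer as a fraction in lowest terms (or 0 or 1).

Take α = 1/3, β = 2/3:
β ⊃ α = 2/3 ⊃ 1/3 = 1/3
(β ⊃ α) ∨ α = 1/3 ∨ 1/3 = 1/3
¬β = ¬2/3 = 0
α ⊃ ¬β = 1/3 ⊃ 0 = 0
((β ⊃ α) ∨ α) ∨ (α ⊃ ¬β) = 1/3 ∨ 0 = 1/3
No assignment yields a value below 1/3, so this is the minimum.

1/3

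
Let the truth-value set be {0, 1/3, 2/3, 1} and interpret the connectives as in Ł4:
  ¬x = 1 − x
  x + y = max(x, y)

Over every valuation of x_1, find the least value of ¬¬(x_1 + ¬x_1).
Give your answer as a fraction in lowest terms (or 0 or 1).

Take x_1 = 1/3:
¬x_1 = ¬1/3 = 2/3
x_1 + ¬x_1 = 1/3 + 2/3 = 2/3
¬(x_1 + ¬x_1) = ¬2/3 = 1/3
¬¬(x_1 + ¬x_1) = ¬1/3 = 2/3
No assignment yields a value below 2/3, so this is the minimum.

2/3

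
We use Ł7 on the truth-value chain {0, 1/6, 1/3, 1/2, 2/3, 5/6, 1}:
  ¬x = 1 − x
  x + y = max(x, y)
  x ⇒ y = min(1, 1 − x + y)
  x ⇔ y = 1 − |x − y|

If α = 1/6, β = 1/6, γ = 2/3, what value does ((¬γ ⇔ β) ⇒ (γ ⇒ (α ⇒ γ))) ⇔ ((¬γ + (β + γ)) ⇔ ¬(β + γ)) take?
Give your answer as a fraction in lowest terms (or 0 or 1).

¬γ = ¬2/3 = 1/3
¬γ ⇔ β = 1/3 ⇔ 1/6 = 5/6
α ⇒ γ = 1/6 ⇒ 2/3 = 1
γ ⇒ (α ⇒ γ) = 2/3 ⇒ 1 = 1
(¬γ ⇔ β) ⇒ (γ ⇒ (α ⇒ γ)) = 5/6 ⇒ 1 = 1
¬γ = ¬2/3 = 1/3
β + γ = 1/6 + 2/3 = 2/3
¬γ + (β + γ) = 1/3 + 2/3 = 2/3
β + γ = 1/6 + 2/3 = 2/3
¬(β + γ) = ¬2/3 = 1/3
(¬γ + (β + γ)) ⇔ ¬(β + γ) = 2/3 ⇔ 1/3 = 2/3
((¬γ ⇔ β) ⇒ (γ ⇒ (α ⇒ γ))) ⇔ ((¬γ + (β + γ)) ⇔ ¬(β + γ)) = 1 ⇔ 2/3 = 2/3

2/3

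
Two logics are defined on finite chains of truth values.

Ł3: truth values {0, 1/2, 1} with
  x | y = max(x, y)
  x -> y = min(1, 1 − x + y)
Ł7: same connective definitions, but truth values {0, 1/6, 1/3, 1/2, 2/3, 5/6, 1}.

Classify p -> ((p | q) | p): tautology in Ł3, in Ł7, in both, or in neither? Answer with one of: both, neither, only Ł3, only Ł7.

both

In Ł3: every assignment gives 1 — tautology.
In Ł7: every assignment gives 1 — tautology.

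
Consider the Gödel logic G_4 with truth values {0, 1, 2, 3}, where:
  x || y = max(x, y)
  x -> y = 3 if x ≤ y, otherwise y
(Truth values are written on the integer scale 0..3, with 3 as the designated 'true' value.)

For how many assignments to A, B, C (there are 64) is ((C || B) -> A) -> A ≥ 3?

value 3: 50 assignments (counts)
value 2: 9 assignments
value 1: 4 assignments
value 0: 1 assignment
So 50 of the 64 assignments meet the threshold.

50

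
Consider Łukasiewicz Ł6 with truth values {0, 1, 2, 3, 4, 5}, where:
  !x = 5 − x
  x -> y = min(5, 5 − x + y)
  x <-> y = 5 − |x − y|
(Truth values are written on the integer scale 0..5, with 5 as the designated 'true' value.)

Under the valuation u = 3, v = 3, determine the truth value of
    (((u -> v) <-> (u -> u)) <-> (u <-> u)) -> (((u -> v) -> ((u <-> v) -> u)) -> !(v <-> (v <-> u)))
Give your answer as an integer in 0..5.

u -> v = 3 -> 3 = 5
u -> u = 3 -> 3 = 5
(u -> v) <-> (u -> u) = 5 <-> 5 = 5
u <-> u = 3 <-> 3 = 5
((u -> v) <-> (u -> u)) <-> (u <-> u) = 5 <-> 5 = 5
u -> v = 3 -> 3 = 5
u <-> v = 3 <-> 3 = 5
(u <-> v) -> u = 5 -> 3 = 3
(u -> v) -> ((u <-> v) -> u) = 5 -> 3 = 3
v <-> u = 3 <-> 3 = 5
v <-> (v <-> u) = 3 <-> 5 = 3
!(v <-> (v <-> u)) = !3 = 2
((u -> v) -> ((u <-> v) -> u)) -> !(v <-> (v <-> u)) = 3 -> 2 = 4
(((u -> v) <-> (u -> u)) <-> (u <-> u)) -> (((u -> v) -> ((u <-> v) -> u)) -> !(v <-> (v <-> u))) = 5 -> 4 = 4

4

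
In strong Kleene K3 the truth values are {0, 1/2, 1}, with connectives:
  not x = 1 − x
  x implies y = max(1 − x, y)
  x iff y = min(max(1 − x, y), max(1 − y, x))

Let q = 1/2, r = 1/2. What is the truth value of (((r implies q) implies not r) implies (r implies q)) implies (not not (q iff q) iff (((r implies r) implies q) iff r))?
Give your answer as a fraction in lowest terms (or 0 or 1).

1/2

r implies q = 1/2 implies 1/2 = 1/2
not r = not 1/2 = 1/2
(r implies q) implies not r = 1/2 implies 1/2 = 1/2
r implies q = 1/2 implies 1/2 = 1/2
((r implies q) implies not r) implies (r implies q) = 1/2 implies 1/2 = 1/2
q iff q = 1/2 iff 1/2 = 1/2
not (q iff q) = not 1/2 = 1/2
not not (q iff q) = not 1/2 = 1/2
r implies r = 1/2 implies 1/2 = 1/2
(r implies r) implies q = 1/2 implies 1/2 = 1/2
((r implies r) implies q) iff r = 1/2 iff 1/2 = 1/2
not not (q iff q) iff (((r implies r) implies q) iff r) = 1/2 iff 1/2 = 1/2
(((r implies q) implies not r) implies (r implies q)) implies (not not (q iff q) iff (((r implies r) implies q) iff r)) = 1/2 implies 1/2 = 1/2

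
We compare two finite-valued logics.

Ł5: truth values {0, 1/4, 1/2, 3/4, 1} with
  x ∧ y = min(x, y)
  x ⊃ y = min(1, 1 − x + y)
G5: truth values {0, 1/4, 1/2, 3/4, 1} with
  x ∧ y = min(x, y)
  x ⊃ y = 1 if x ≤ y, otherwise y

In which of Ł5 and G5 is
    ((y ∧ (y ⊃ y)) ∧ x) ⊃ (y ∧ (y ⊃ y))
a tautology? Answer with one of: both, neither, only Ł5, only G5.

In Ł5: every assignment gives 1 — tautology.
In G5: every assignment gives 1 — tautology.

both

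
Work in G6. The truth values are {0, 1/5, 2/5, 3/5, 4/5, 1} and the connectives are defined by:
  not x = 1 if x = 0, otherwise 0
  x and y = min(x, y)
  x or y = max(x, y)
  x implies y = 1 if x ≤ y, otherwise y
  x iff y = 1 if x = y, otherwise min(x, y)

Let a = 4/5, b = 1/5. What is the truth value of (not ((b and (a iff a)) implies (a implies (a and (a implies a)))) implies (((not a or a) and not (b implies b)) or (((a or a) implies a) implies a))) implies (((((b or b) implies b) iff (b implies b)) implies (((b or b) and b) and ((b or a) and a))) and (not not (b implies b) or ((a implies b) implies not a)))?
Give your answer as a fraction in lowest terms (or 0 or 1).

a iff a = 4/5 iff 4/5 = 1
b and (a iff a) = 1/5 and 1 = 1/5
a implies a = 4/5 implies 4/5 = 1
a and (a implies a) = 4/5 and 1 = 4/5
a implies (a and (a implies a)) = 4/5 implies 4/5 = 1
(b and (a iff a)) implies (a implies (a and (a implies a))) = 1/5 implies 1 = 1
not ((b and (a iff a)) implies (a implies (a and (a implies a)))) = not 1 = 0
not a = not 4/5 = 0
not a or a = 0 or 4/5 = 4/5
b implies b = 1/5 implies 1/5 = 1
not (b implies b) = not 1 = 0
(not a or a) and not (b implies b) = 4/5 and 0 = 0
a or a = 4/5 or 4/5 = 4/5
(a or a) implies a = 4/5 implies 4/5 = 1
((a or a) implies a) implies a = 1 implies 4/5 = 4/5
((not a or a) and not (b implies b)) or (((a or a) implies a) implies a) = 0 or 4/5 = 4/5
not ((b and (a iff a)) implies (a implies (a and (a implies a)))) implies (((not a or a) and not (b implies b)) or (((a or a) implies a) implies a)) = 0 implies 4/5 = 1
b or b = 1/5 or 1/5 = 1/5
(b or b) implies b = 1/5 implies 1/5 = 1
b implies b = 1/5 implies 1/5 = 1
((b or b) implies b) iff (b implies b) = 1 iff 1 = 1
b or b = 1/5 or 1/5 = 1/5
(b or b) and b = 1/5 and 1/5 = 1/5
b or a = 1/5 or 4/5 = 4/5
(b or a) and a = 4/5 and 4/5 = 4/5
((b or b) and b) and ((b or a) and a) = 1/5 and 4/5 = 1/5
(((b or b) implies b) iff (b implies b)) implies (((b or b) and b) and ((b or a) and a)) = 1 implies 1/5 = 1/5
b implies b = 1/5 implies 1/5 = 1
not (b implies b) = not 1 = 0
not not (b implies b) = not 0 = 1
a implies b = 4/5 implies 1/5 = 1/5
not a = not 4/5 = 0
(a implies b) implies not a = 1/5 implies 0 = 0
not not (b implies b) or ((a implies b) implies not a) = 1 or 0 = 1
((((b or b) implies b) iff (b implies b)) implies (((b or b) and b) and ((b or a) and a))) and (not not (b implies b) or ((a implies b) implies not a)) = 1/5 and 1 = 1/5
(not ((b and (a iff a)) implies (a implies (a and (a implies a)))) implies (((not a or a) and not (b implies b)) or (((a or a) implies a) implies a))) implies (((((b or b) implies b) iff (b implies b)) implies (((b or b) and b) and ((b or a) and a))) and (not not (b implies b) or ((a implies b) implies not a))) = 1 implies 1/5 = 1/5

1/5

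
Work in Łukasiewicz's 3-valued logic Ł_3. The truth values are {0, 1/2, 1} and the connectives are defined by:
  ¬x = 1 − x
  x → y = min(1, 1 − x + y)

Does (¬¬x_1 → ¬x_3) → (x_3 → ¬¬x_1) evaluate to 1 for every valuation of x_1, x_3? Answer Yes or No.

No

Counterexample: take x_1 = 0, x_3 = 1/2.
¬x_1 = ¬0 = 1
¬¬x_1 = ¬1 = 0
¬x_3 = ¬1/2 = 1/2
¬¬x_1 → ¬x_3 = 0 → 1/2 = 1
¬x_1 = ¬0 = 1
¬¬x_1 = ¬1 = 0
x_3 → ¬¬x_1 = 1/2 → 0 = 1/2
(¬¬x_1 → ¬x_3) → (x_3 → ¬¬x_1) = 1 → 1/2 = 1/2
This gives 1/2 ≠ 1.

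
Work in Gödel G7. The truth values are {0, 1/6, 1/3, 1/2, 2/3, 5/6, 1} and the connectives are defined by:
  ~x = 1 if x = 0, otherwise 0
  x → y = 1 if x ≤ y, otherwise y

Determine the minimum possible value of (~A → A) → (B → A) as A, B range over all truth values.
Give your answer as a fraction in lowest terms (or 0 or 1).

1/6

Take A = 1/6, B = 1/3:
~A = ~1/6 = 0
~A → A = 0 → 1/6 = 1
B → A = 1/3 → 1/6 = 1/6
(~A → A) → (B → A) = 1 → 1/6 = 1/6
No assignment yields a value below 1/6, so this is the minimum.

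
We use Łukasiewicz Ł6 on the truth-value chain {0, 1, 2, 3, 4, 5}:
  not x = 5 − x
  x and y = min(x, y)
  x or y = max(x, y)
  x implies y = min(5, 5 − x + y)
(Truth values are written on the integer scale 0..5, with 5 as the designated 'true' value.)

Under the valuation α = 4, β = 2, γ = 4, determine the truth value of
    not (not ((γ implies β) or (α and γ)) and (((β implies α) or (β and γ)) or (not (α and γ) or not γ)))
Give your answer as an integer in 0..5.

γ implies β = 4 implies 2 = 3
α and γ = 4 and 4 = 4
(γ implies β) or (α and γ) = 3 or 4 = 4
not ((γ implies β) or (α and γ)) = not 4 = 1
β implies α = 2 implies 4 = 5
β and γ = 2 and 4 = 2
(β implies α) or (β and γ) = 5 or 2 = 5
α and γ = 4 and 4 = 4
not (α and γ) = not 4 = 1
not γ = not 4 = 1
not (α and γ) or not γ = 1 or 1 = 1
((β implies α) or (β and γ)) or (not (α and γ) or not γ) = 5 or 1 = 5
not ((γ implies β) or (α and γ)) and (((β implies α) or (β and γ)) or (not (α and γ) or not γ)) = 1 and 5 = 1
not (not ((γ implies β) or (α and γ)) and (((β implies α) or (β and γ)) or (not (α and γ) or not γ))) = not 1 = 4

4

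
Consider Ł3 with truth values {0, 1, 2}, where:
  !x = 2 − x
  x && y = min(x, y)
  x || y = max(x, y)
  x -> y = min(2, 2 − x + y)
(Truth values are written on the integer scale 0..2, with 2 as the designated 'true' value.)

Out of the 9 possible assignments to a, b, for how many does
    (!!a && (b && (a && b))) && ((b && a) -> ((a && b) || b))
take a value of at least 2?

a = 0, b = 0 ↦ 0  <
a = 0, b = 1 ↦ 0  <
a = 0, b = 2 ↦ 0  <
a = 1, b = 0 ↦ 0  <
a = 1, b = 1 ↦ 1  <
a = 1, b = 2 ↦ 1  <
a = 2, b = 0 ↦ 0  <
a = 2, b = 1 ↦ 1  <
a = 2, b = 2 ↦ 2  ≥
So 1 of the 9 assignments meets the threshold.

1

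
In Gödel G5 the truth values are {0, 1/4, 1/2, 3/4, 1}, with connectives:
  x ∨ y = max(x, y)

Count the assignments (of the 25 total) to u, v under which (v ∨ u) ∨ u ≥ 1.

9

value 1: 9 assignments (counts)
value 3/4: 7 assignments
value 1/2: 5 assignments
value 1/4: 3 assignments
value 0: 1 assignment
So 9 of the 25 assignments meet the threshold.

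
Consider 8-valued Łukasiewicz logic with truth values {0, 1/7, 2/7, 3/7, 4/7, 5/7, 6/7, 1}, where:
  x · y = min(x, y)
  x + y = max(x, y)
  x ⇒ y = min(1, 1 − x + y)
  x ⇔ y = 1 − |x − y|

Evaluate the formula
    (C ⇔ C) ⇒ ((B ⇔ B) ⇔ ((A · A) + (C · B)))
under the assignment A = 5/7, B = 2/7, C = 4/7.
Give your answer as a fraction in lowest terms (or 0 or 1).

C ⇔ C = 4/7 ⇔ 4/7 = 1
B ⇔ B = 2/7 ⇔ 2/7 = 1
A · A = 5/7 · 5/7 = 5/7
C · B = 4/7 · 2/7 = 2/7
(A · A) + (C · B) = 5/7 + 2/7 = 5/7
(B ⇔ B) ⇔ ((A · A) + (C · B)) = 1 ⇔ 5/7 = 5/7
(C ⇔ C) ⇒ ((B ⇔ B) ⇔ ((A · A) + (C · B))) = 1 ⇒ 5/7 = 5/7

5/7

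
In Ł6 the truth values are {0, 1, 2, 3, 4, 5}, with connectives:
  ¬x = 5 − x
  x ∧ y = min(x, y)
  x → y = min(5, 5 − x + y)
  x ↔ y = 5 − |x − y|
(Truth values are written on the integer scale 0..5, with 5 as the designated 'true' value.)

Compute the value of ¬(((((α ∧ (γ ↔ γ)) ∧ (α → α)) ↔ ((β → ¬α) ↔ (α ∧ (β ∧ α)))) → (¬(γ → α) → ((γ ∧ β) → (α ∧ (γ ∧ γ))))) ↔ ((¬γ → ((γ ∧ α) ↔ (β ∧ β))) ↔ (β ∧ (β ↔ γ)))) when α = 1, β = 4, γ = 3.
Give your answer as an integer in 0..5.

1

γ ↔ γ = 3 ↔ 3 = 5
α ∧ (γ ↔ γ) = 1 ∧ 5 = 1
α → α = 1 → 1 = 5
(α ∧ (γ ↔ γ)) ∧ (α → α) = 1 ∧ 5 = 1
¬α = ¬1 = 4
β → ¬α = 4 → 4 = 5
β ∧ α = 4 ∧ 1 = 1
α ∧ (β ∧ α) = 1 ∧ 1 = 1
(β → ¬α) ↔ (α ∧ (β ∧ α)) = 5 ↔ 1 = 1
((α ∧ (γ ↔ γ)) ∧ (α → α)) ↔ ((β → ¬α) ↔ (α ∧ (β ∧ α))) = 1 ↔ 1 = 5
γ → α = 3 → 1 = 3
¬(γ → α) = ¬3 = 2
γ ∧ β = 3 ∧ 4 = 3
γ ∧ γ = 3 ∧ 3 = 3
α ∧ (γ ∧ γ) = 1 ∧ 3 = 1
(γ ∧ β) → (α ∧ (γ ∧ γ)) = 3 → 1 = 3
¬(γ → α) → ((γ ∧ β) → (α ∧ (γ ∧ γ))) = 2 → 3 = 5
(((α ∧ (γ ↔ γ)) ∧ (α → α)) ↔ ((β → ¬α) ↔ (α ∧ (β ∧ α)))) → (¬(γ → α) → ((γ ∧ β) → (α ∧ (γ ∧ γ)))) = 5 → 5 = 5
¬γ = ¬3 = 2
γ ∧ α = 3 ∧ 1 = 1
β ∧ β = 4 ∧ 4 = 4
(γ ∧ α) ↔ (β ∧ β) = 1 ↔ 4 = 2
¬γ → ((γ ∧ α) ↔ (β ∧ β)) = 2 → 2 = 5
β ↔ γ = 4 ↔ 3 = 4
β ∧ (β ↔ γ) = 4 ∧ 4 = 4
(¬γ → ((γ ∧ α) ↔ (β ∧ β))) ↔ (β ∧ (β ↔ γ)) = 5 ↔ 4 = 4
((((α ∧ (γ ↔ γ)) ∧ (α → α)) ↔ ((β → ¬α) ↔ (α ∧ (β ∧ α)))) → (¬(γ → α) → ((γ ∧ β) → (α ∧ (γ ∧ γ))))) ↔ ((¬γ → ((γ ∧ α) ↔ (β ∧ β))) ↔ (β ∧ (β ↔ γ))) = 5 ↔ 4 = 4
¬(((((α ∧ (γ ↔ γ)) ∧ (α → α)) ↔ ((β → ¬α) ↔ (α ∧ (β ∧ α)))) → (¬(γ → α) → ((γ ∧ β) → (α ∧ (γ ∧ γ))))) ↔ ((¬γ → ((γ ∧ α) ↔ (β ∧ β))) ↔ (β ∧ (β ↔ γ)))) = ¬4 = 1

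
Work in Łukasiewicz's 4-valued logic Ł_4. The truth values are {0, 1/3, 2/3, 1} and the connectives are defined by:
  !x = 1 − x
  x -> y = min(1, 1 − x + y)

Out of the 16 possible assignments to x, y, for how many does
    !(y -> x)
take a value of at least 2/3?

x = 0, y = 0 ↦ 0  <
x = 0, y = 1/3 ↦ 1/3  <
x = 0, y = 2/3 ↦ 2/3  ≥
x = 0, y = 1 ↦ 1  ≥
x = 1/3, y = 0 ↦ 0  <
x = 1/3, y = 1/3 ↦ 0  <
x = 1/3, y = 2/3 ↦ 1/3  <
x = 1/3, y = 1 ↦ 2/3  ≥
x = 2/3, y = 0 ↦ 0  <
x = 2/3, y = 1/3 ↦ 0  <
x = 2/3, y = 2/3 ↦ 0  <
x = 2/3, y = 1 ↦ 1/3  <
x = 1, y = 0 ↦ 0  <
x = 1, y = 1/3 ↦ 0  <
x = 1, y = 2/3 ↦ 0  <
x = 1, y = 1 ↦ 0  <
So 3 of the 16 assignments meet the threshold.

3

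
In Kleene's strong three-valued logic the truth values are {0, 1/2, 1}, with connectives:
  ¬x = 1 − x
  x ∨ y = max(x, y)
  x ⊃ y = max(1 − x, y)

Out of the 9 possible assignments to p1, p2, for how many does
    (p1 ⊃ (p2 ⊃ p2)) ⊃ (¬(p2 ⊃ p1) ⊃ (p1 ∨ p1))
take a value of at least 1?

5

p1 = 0, p2 = 0 ↦ 1  ≥
p1 = 0, p2 = 1/2 ↦ 1/2  <
p1 = 0, p2 = 1 ↦ 0  <
p1 = 1/2, p2 = 0 ↦ 1  ≥
p1 = 1/2, p2 = 1/2 ↦ 1/2  <
p1 = 1/2, p2 = 1 ↦ 1/2  <
p1 = 1, p2 = 0 ↦ 1  ≥
p1 = 1, p2 = 1/2 ↦ 1  ≥
p1 = 1, p2 = 1 ↦ 1  ≥
So 5 of the 9 assignments meet the threshold.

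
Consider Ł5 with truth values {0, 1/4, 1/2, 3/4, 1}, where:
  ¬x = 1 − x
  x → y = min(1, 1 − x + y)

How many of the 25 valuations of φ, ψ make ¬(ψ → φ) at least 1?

1

value 1: 1 assignment (counts)
value 3/4: 2 assignments
value 1/2: 3 assignments
value 1/4: 4 assignments
value 0: 15 assignments
So 1 of the 25 assignments meets the threshold.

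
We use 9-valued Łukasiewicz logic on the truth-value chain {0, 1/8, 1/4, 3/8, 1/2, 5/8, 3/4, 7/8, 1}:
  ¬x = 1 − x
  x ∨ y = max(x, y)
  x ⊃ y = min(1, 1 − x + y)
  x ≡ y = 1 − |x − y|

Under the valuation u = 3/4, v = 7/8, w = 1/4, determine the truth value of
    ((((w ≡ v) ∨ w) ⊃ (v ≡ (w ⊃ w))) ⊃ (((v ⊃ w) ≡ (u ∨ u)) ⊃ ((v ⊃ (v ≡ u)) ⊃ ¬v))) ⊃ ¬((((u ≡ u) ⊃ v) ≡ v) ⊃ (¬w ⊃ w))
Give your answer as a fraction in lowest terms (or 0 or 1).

1

w ≡ v = 1/4 ≡ 7/8 = 3/8
(w ≡ v) ∨ w = 3/8 ∨ 1/4 = 3/8
w ⊃ w = 1/4 ⊃ 1/4 = 1
v ≡ (w ⊃ w) = 7/8 ≡ 1 = 7/8
((w ≡ v) ∨ w) ⊃ (v ≡ (w ⊃ w)) = 3/8 ⊃ 7/8 = 1
v ⊃ w = 7/8 ⊃ 1/4 = 3/8
u ∨ u = 3/4 ∨ 3/4 = 3/4
(v ⊃ w) ≡ (u ∨ u) = 3/8 ≡ 3/4 = 5/8
v ≡ u = 7/8 ≡ 3/4 = 7/8
v ⊃ (v ≡ u) = 7/8 ⊃ 7/8 = 1
¬v = ¬7/8 = 1/8
(v ⊃ (v ≡ u)) ⊃ ¬v = 1 ⊃ 1/8 = 1/8
((v ⊃ w) ≡ (u ∨ u)) ⊃ ((v ⊃ (v ≡ u)) ⊃ ¬v) = 5/8 ⊃ 1/8 = 1/2
(((w ≡ v) ∨ w) ⊃ (v ≡ (w ⊃ w))) ⊃ (((v ⊃ w) ≡ (u ∨ u)) ⊃ ((v ⊃ (v ≡ u)) ⊃ ¬v)) = 1 ⊃ 1/2 = 1/2
u ≡ u = 3/4 ≡ 3/4 = 1
(u ≡ u) ⊃ v = 1 ⊃ 7/8 = 7/8
((u ≡ u) ⊃ v) ≡ v = 7/8 ≡ 7/8 = 1
¬w = ¬1/4 = 3/4
¬w ⊃ w = 3/4 ⊃ 1/4 = 1/2
(((u ≡ u) ⊃ v) ≡ v) ⊃ (¬w ⊃ w) = 1 ⊃ 1/2 = 1/2
¬((((u ≡ u) ⊃ v) ≡ v) ⊃ (¬w ⊃ w)) = ¬1/2 = 1/2
((((w ≡ v) ∨ w) ⊃ (v ≡ (w ⊃ w))) ⊃ (((v ⊃ w) ≡ (u ∨ u)) ⊃ ((v ⊃ (v ≡ u)) ⊃ ¬v))) ⊃ ¬((((u ≡ u) ⊃ v) ≡ v) ⊃ (¬w ⊃ w)) = 1/2 ⊃ 1/2 = 1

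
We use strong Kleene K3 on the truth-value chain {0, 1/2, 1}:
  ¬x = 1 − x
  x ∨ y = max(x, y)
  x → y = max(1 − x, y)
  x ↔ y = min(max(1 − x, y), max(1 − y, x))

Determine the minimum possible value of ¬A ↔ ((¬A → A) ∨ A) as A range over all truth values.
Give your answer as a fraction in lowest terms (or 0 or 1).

Take A = 0:
¬A = ¬0 = 1
¬A = ¬0 = 1
¬A → A = 1 → 0 = 0
(¬A → A) ∨ A = 0 ∨ 0 = 0
¬A ↔ ((¬A → A) ∨ A) = 1 ↔ 0 = 0
No assignment yields a value below 0, so this is the minimum.

0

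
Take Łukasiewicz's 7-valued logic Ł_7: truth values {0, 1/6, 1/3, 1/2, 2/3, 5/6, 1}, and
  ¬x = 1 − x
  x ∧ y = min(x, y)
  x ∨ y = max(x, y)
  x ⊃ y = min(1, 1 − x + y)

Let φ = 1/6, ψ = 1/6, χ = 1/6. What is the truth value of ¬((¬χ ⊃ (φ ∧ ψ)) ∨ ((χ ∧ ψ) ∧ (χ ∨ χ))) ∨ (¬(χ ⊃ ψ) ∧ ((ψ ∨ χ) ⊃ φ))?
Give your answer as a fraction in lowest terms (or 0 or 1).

¬χ = ¬1/6 = 5/6
φ ∧ ψ = 1/6 ∧ 1/6 = 1/6
¬χ ⊃ (φ ∧ ψ) = 5/6 ⊃ 1/6 = 1/3
χ ∧ ψ = 1/6 ∧ 1/6 = 1/6
χ ∨ χ = 1/6 ∨ 1/6 = 1/6
(χ ∧ ψ) ∧ (χ ∨ χ) = 1/6 ∧ 1/6 = 1/6
(¬χ ⊃ (φ ∧ ψ)) ∨ ((χ ∧ ψ) ∧ (χ ∨ χ)) = 1/3 ∨ 1/6 = 1/3
¬((¬χ ⊃ (φ ∧ ψ)) ∨ ((χ ∧ ψ) ∧ (χ ∨ χ))) = ¬1/3 = 2/3
χ ⊃ ψ = 1/6 ⊃ 1/6 = 1
¬(χ ⊃ ψ) = ¬1 = 0
ψ ∨ χ = 1/6 ∨ 1/6 = 1/6
(ψ ∨ χ) ⊃ φ = 1/6 ⊃ 1/6 = 1
¬(χ ⊃ ψ) ∧ ((ψ ∨ χ) ⊃ φ) = 0 ∧ 1 = 0
¬((¬χ ⊃ (φ ∧ ψ)) ∨ ((χ ∧ ψ) ∧ (χ ∨ χ))) ∨ (¬(χ ⊃ ψ) ∧ ((ψ ∨ χ) ⊃ φ)) = 2/3 ∨ 0 = 2/3

2/3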